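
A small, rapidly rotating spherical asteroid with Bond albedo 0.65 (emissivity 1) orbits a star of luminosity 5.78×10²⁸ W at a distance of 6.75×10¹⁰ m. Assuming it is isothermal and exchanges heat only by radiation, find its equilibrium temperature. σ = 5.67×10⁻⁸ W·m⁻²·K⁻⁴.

T ≈ 1120 K

First find the stellar flux at distance d: S = L/(4πd²) = 5.78×10²⁸/(4π·(6.75×10¹⁰)²) = 1.010×10⁶ W/m².
For an isothermal sphere, absorbed (1−a)S·πr² = emitted σ·4πr²·T⁴, so T⁴ = (1−a)S/(4σ).
T⁴ = 0.350·1.010×10⁶/(4·5.67×10⁻⁸) = 1.558×10¹² K⁴.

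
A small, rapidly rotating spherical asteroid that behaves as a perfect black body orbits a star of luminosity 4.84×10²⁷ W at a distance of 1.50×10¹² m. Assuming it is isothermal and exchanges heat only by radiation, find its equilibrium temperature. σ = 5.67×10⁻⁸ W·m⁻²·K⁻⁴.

T ≈ 166 K

First find the stellar flux at distance d: S = L/(4πd²) = 4.84×10²⁷/(4π·(1.50×10¹²)²) = 171.2 W/m².
For an isothermal sphere, absorbed (1−a)S·πr² = emitted σ·4πr²·T⁴, so T⁴ = (1−a)S/(4σ).
T⁴ = 1.00·171.2/(4·5.67×10⁻⁸) = 7.548×10⁸ K⁴.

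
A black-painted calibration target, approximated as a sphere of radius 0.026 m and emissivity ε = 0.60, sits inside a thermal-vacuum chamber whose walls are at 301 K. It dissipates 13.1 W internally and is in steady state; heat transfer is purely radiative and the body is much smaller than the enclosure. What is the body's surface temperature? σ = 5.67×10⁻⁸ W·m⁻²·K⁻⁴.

T ≈ 481 K

For a small grey body in a large enclosure, net radiated power = εσA(T⁴ − T_w⁴).
Steady state: P = εσA(T⁴ − T_w⁴) with A = 4πr² = 0.008495 m².
T⁴ = P/(εσA) + T_w⁴ = 13.1/(0.60·5.67×10⁻⁸·0.008495) + (301)⁴
    = 4.533×10¹⁰ + 8.209×10⁹ = 5.354×10¹⁰ K⁴.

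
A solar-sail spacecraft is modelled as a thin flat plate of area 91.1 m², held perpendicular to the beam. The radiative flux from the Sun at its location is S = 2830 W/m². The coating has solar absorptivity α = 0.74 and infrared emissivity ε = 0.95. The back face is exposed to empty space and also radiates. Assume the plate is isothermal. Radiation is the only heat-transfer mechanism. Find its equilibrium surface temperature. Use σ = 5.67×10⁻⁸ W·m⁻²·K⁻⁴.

At equilibrium, absorbed power = emitted power.
Absorbing cross-section = A = 91.10 m²; emitting surface = 2A = 182.2 m² (ratio 2).
αS·A_cross = εσ·A_surf·T⁴  ⇒  T⁴ = αS/(ε·2σ).
T⁴ = 0.740·2830/(0.95·2·5.67×10⁻⁸) = 1.944×10¹⁰ K⁴.
T = (1.944×10¹⁰)^(1/4).

T ≈ 373 K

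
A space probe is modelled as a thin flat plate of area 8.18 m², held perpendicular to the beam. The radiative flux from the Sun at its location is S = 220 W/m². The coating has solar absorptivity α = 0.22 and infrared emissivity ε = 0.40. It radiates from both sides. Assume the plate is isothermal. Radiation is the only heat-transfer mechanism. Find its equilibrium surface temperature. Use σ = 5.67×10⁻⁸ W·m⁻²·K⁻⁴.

At equilibrium, absorbed power = emitted power.
Absorbing cross-section = A = 8.180 m²; emitting surface = 2A = 16.36 m² (ratio 2).
αS·A_cross = εσ·A_surf·T⁴  ⇒  T⁴ = αS/(ε·2σ).
T⁴ = 0.220·220/(0.40·2·5.67×10⁻⁸) = 1.067×10⁹ K⁴.
T = (1.067×10⁹)^(1/4).

T ≈ 181 K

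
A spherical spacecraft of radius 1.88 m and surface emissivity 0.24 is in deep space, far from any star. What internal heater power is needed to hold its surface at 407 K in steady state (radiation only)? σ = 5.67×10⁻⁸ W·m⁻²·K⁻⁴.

P ≈ 16600 W

P = εσ·4πr²·T⁴.
4πr² = 44.41 m²; T⁴ = 2.744×10¹⁰ K⁴.
P = 0.24·5.67×10⁻⁸·44.41·2.744×10¹⁰.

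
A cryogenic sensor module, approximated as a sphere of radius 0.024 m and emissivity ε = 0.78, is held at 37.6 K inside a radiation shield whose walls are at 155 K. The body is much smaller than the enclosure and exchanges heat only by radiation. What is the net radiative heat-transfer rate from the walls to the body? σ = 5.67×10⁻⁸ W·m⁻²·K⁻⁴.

P_net ≈ 0.184 W

For a small grey body in a large enclosure: P_net = εσA(T_body⁴ − T_wall⁴).
A = 4πr² = 0.007238 m²; T_body⁴ − T_wall⁴ = 1.999×10⁶ − 5.772×10⁸ = -5.752×10⁸ K⁴.
|P_net| = 0.78·5.67×10⁻⁸·0.007238·5.752×10⁸.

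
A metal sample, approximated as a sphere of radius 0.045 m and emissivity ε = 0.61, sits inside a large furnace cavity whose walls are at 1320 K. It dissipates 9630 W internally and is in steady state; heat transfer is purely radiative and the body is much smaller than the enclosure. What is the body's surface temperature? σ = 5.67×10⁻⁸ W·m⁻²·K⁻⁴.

T ≈ 1930 K

For a small grey body in a large enclosure, net radiated power = εσA(T⁴ − T_w⁴).
Steady state: P = εσA(T⁴ − T_w⁴) with A = 4πr² = 0.02545 m².
T⁴ = P/(εσA) + T_w⁴ = 9630/(0.61·5.67×10⁻⁸·0.02545) + (1320)⁴
    = 1.094×10¹³ + 3.036×10¹² = 1.398×10¹³ K⁴.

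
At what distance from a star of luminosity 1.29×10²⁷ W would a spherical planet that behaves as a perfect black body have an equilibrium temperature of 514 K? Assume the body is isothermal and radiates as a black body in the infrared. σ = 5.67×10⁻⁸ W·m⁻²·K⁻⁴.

d ≈ 8.05×10¹⁰ m

For an isothermal black-emitting sphere, (1−a)S·πr² = σ·4πr²·T⁴ ⇒ S = 4σT⁴/(1−a).
S = 4·5.67×10⁻⁸·(514)⁴/1.00 = 15830 W/m².
Flux falls as S = L/(4πd²), so d = √(L/(4πS)) = √(1.29×10²⁷/(4π·15830)).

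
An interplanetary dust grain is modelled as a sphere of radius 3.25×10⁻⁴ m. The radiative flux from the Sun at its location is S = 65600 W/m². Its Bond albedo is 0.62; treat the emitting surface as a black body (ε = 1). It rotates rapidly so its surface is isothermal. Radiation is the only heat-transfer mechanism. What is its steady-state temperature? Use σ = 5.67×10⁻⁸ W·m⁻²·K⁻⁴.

T ≈ 576 K

At equilibrium, absorbed power = emitted power.
Absorbing cross-section = πr² = 3.318×10⁻⁷ m²; emitting surface = 4πr² = 1.327×10⁻⁶ m² (ratio 4).
(1−a)S·A_cross = εσ·A_surf·T⁴  ⇒  T⁴ = (1−a)S/(4σ).
T⁴ = 0.380·65600/(4·5.67×10⁻⁸) = 1.099×10¹¹ K⁴.
T = (1.099×10¹¹)^(1/4).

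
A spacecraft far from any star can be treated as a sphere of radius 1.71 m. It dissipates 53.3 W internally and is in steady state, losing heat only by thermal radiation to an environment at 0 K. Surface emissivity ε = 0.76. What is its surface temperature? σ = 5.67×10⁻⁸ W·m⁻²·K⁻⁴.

T ≈ 76.2 K

Steady state: internal power = radiated power, P = εσA T⁴.
Radiating area A = 4πr² = 36.75 m².
T⁴ = P/(εσA) = 53.3/(0.76·5.67×10⁻⁸·36.75) = 3.366×10⁷ K⁴.
T = (3.366×10⁷)^(1/4).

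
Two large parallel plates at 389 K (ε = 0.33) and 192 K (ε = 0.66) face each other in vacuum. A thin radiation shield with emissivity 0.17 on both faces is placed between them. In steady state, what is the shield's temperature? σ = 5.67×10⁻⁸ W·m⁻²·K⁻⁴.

In steady state the net flux on the hot side equals that on the cold side.
σ(T₁⁴−T_s⁴)/D₁ = σ(T_s⁴−T₂⁴)/D₂, with D₁ = 1/ε₁+1/ε_s−1 = 7.913, D₂ = 1/ε_s+1/ε₂−1 = 6.398.
Solve for T_s⁴: T_s⁴ = (D₂·T₁⁴ + D₁·T₂⁴)/(D₁+D₂) = 1.099×10¹⁰ K⁴.

T_s ≈ 324 K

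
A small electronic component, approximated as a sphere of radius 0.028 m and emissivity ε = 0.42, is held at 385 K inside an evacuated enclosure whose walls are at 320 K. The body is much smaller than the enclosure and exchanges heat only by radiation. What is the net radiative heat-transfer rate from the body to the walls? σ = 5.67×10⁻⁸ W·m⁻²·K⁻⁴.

P_net ≈ 2.69 W

For a small grey body in a large enclosure: P_net = εσA(T_body⁴ − T_wall⁴).
A = 4πr² = 0.009852 m²; T_body⁴ − T_wall⁴ = 2.197×10¹⁰ − 1.049×10¹⁰ = 1.148×10¹⁰ K⁴.
|P_net| = 0.42·5.67×10⁻⁸·0.009852·1.148×10¹⁰.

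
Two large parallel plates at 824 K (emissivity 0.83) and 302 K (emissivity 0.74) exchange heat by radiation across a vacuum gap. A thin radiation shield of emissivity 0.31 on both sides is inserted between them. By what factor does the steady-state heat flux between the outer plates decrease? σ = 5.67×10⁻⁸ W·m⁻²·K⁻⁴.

factor ≈ 4.50

Without shield: q₀ = σΔ(T⁴)/(1/ε₁+1/ε₂−1) with denominator 1.556.
With shield the two gaps are in series; the resistances add: (1/ε₁+1/ε_s−1)+(1/ε_s+1/ε₂−1) = 3.431+3.577 = 7.008.
Heat-flux ratio q₀/q = 7.008/1.556.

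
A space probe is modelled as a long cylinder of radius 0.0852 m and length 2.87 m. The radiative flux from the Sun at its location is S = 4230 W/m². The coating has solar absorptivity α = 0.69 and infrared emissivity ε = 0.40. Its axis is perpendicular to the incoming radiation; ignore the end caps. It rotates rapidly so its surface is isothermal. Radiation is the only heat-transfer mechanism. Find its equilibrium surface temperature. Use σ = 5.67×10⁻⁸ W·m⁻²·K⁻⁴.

T ≈ 450 K

At equilibrium, absorbed power = emitted power.
Absorbing cross-section = 2rL = 0.4890 m²; emitting surface = 2πrL = 1.536 m² (ratio π).
αS·A_cross = εσ·A_surf·T⁴  ⇒  T⁴ = αS/(ε·πσ).
T⁴ = 0.690·4230/(0.40·π·5.67×10⁻⁸) = 4.096×10¹⁰ K⁴.
T = (4.096×10¹⁰)^(1/4).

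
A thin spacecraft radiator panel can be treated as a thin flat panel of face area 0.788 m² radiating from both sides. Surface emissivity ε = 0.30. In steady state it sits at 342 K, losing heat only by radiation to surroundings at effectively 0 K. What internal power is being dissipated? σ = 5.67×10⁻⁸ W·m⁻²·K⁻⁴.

Steady state: P = εσA T⁴.
A = 2·0.788 = 1.576 m²; T⁴ = (342)⁴ = 1.368×10¹⁰ K⁴.
P = 0.30 × 5.67×10⁻⁸ × 1.576 × 1.368×10¹⁰.

P ≈ 367 W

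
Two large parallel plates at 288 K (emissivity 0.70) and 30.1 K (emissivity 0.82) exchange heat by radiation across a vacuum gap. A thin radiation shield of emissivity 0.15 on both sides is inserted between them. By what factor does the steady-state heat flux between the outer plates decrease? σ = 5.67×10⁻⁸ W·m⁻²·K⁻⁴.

Without shield: q₀ = σΔ(T⁴)/(1/ε₁+1/ε₂−1) with denominator 1.648.
With shield the two gaps are in series; the resistances add: (1/ε₁+1/ε_s−1)+(1/ε_s+1/ε₂−1) = 7.095+6.886 = 13.98.
Heat-flux ratio q₀/q = 13.98/1.648.

factor ≈ 8.48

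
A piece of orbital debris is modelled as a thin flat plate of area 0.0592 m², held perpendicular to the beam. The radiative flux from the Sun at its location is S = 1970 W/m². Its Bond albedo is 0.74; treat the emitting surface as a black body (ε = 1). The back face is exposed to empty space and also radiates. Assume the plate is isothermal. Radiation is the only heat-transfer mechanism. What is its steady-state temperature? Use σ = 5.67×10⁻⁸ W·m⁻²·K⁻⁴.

T ≈ 259 K

At equilibrium, absorbed power = emitted power.
Absorbing cross-section = A = 0.05920 m²; emitting surface = 2A = 0.1184 m² (ratio 2).
(1−a)S·A_cross = εσ·A_surf·T⁴  ⇒  T⁴ = (1−a)S/(2σ).
T⁴ = 0.260·1970/(2·5.67×10⁻⁸) = 4.517×10⁹ K⁴.
T = (4.517×10⁹)^(1/4).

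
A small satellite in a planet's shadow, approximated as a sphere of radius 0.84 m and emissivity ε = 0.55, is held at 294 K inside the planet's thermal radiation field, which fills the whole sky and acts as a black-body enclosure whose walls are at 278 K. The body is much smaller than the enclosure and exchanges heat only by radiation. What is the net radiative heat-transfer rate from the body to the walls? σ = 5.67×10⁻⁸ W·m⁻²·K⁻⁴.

P_net ≈ 414 W

For a small grey body in a large enclosure: P_net = εσA(T_body⁴ − T_wall⁴).
A = 4πr² = 8.867 m²; T_body⁴ − T_wall⁴ = 7.471×10⁹ − 5.973×10⁹ = 1.498×10⁹ K⁴.
|P_net| = 0.55·5.67×10⁻⁸·8.867·1.498×10⁹.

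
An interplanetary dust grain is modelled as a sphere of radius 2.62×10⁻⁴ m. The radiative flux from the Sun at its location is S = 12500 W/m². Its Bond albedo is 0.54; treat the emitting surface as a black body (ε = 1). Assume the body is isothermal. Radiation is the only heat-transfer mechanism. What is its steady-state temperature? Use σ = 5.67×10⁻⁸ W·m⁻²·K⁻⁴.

T ≈ 399 K

At equilibrium, absorbed power = emitted power.
Absorbing cross-section = πr² = 2.157×10⁻⁷ m²; emitting surface = 4πr² = 8.626×10⁻⁷ m² (ratio 4).
(1−a)S·A_cross = εσ·A_surf·T⁴  ⇒  T⁴ = (1−a)S/(4σ).
T⁴ = 0.460·12500/(4·5.67×10⁻⁸) = 2.535×10¹⁰ K⁴.
T = (2.535×10¹⁰)^(1/4).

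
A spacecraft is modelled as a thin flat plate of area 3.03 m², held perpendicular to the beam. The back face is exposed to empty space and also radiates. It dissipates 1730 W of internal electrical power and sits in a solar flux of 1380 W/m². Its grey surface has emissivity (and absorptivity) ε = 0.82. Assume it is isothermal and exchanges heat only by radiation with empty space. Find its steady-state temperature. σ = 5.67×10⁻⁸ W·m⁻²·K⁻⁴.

T ≈ 368 K

At steady state, absorbed solar power + internal power = radiated power.
Absorbed: α·S·A_cross = 0.82·1380·3.030 = 3429 W (cross-section A).
Total input = 3429 + 1730 = 5159 W.
Radiated: εσ·A_surf·T⁴ with A_surf = 2A = 6.060 m².
T⁴ = 5159/(0.82·5.67×10⁻⁸·6.060) = 1.831×10¹⁰ K⁴.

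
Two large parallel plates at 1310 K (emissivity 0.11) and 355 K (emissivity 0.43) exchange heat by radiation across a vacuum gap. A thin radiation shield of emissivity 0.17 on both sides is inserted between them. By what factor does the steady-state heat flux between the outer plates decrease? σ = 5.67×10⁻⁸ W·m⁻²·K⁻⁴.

Without shield: q₀ = σΔ(T⁴)/(1/ε₁+1/ε₂−1) with denominator 10.42.
With shield the two gaps are in series; the resistances add: (1/ε₁+1/ε_s−1)+(1/ε_s+1/ε₂−1) = 13.97+7.208 = 21.18.
Heat-flux ratio q₀/q = 21.18/10.42.

factor ≈ 2.03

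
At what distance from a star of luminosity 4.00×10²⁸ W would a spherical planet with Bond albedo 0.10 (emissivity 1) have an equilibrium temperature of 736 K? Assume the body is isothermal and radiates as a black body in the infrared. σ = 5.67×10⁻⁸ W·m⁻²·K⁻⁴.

d ≈ 2.07×10¹¹ m

For an isothermal black-emitting sphere, (1−a)S·πr² = σ·4πr²·T⁴ ⇒ S = 4σT⁴/(1−a).
S = 4·5.67×10⁻⁸·(736)⁴/0.900 = 73950 W/m².
Flux falls as S = L/(4πd²), so d = √(L/(4πS)) = √(4.00×10²⁸/(4π·73950)).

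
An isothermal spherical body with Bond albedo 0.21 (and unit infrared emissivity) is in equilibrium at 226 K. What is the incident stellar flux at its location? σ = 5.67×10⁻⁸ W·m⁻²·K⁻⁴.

(1−a)S·πr² = σ·4πr²·T⁴ ⇒ S = 4σT⁴/(1−a).
S = 4·5.67×10⁻⁸·2.609×10⁹/0.790.

S ≈ 749 W/m²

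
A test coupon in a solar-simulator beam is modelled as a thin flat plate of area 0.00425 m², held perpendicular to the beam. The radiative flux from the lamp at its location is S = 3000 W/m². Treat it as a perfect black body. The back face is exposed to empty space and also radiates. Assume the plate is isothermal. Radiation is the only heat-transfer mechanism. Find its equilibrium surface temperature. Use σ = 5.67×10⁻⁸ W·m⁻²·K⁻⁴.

T ≈ 403 K

At equilibrium, absorbed power = emitted power.
Absorbing cross-section = A = 0.004250 m²; emitting surface = 2A = 0.008500 m² (ratio 2).
S·A_cross = εσ·A_surf·T⁴  ⇒  T⁴ = S/(2σ).
T⁴ = 1.00·3000/(2·5.67×10⁻⁸) = 2.646×10¹⁰ K⁴.
T = (2.646×10¹⁰)^(1/4).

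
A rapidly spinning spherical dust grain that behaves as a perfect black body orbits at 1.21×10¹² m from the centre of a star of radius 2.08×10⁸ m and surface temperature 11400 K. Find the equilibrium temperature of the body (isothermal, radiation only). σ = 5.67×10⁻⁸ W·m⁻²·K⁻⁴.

T ≈ 106 K

The star's surface emits σT_*⁴; at distance d the flux is S = σT_*⁴(R_*/d)².
S = 5.67×10⁻⁸·(11400)⁴·(2.08×10⁸/1.21×10¹²)² = 28.30 W/m².
For an isothermal sphere T⁴ = (1−a)S/(4σ) = 1.248×10⁸ K⁴.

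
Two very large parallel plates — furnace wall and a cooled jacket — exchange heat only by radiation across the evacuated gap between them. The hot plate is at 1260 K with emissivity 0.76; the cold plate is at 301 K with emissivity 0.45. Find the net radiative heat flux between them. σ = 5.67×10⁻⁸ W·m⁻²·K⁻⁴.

For two infinite grey parallel plates, q = σ(T₁⁴ − T₂⁴)/(1/ε₁ + 1/ε₂ − 1).
T₁⁴ − T₂⁴ = 2.520×10¹² − 8.209×10⁹ = 2.512×10¹² K⁴.
1/ε₁ + 1/ε₂ − 1 = 1.316 + 2.222 − 1 = 2.538.
q = 5.67×10⁻⁸ × 2.512×10¹² / 2.538.

q ≈ 56100 W/m²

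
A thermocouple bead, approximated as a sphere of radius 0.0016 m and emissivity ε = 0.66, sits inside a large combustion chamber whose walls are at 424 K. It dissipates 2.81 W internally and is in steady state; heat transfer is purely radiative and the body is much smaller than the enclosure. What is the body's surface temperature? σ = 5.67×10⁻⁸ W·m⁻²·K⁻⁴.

For a small grey body in a large enclosure, net radiated power = εσA(T⁴ − T_w⁴).
Steady state: P = εσA(T⁴ − T_w⁴) with A = 4πr² = 3.217×10⁻⁵ m².
T⁴ = P/(εσA) + T_w⁴ = 2.81/(0.66·5.67×10⁻⁸·3.217×10⁻⁵) + (424)⁴
    = 2.334×10¹² + 3.232×10¹⁰ = 2.366×10¹² K⁴.

T ≈ 1240 K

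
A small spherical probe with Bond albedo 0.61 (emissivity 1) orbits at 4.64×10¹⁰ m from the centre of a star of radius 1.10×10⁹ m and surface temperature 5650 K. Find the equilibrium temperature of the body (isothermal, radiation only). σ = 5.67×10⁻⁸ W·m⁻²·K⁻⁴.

The star's surface emits σT_*⁴; at distance d the flux is S = σT_*⁴(R_*/d)².
S = 5.67×10⁻⁸·(5650)⁴·(1.10×10⁹/4.64×10¹⁰)² = 32470 W/m².
For an isothermal sphere T⁴ = (1−a)S/(4σ) = 5.584×10¹⁰ K⁴.

T ≈ 486 K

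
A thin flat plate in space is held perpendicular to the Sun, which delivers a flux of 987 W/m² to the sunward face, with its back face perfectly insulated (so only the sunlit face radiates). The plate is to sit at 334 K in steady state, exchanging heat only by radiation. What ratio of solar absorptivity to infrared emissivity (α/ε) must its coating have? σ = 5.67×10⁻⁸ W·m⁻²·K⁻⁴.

Balance: αS·A = εσ·1A·T⁴ ⇒ α/ε = σT⁴/S.
α/ε = 5.67×10⁻⁸·(334)⁴/987 = 5.67×10⁻⁸·1.244×10¹⁰/987.

α/ε ≈ 0.715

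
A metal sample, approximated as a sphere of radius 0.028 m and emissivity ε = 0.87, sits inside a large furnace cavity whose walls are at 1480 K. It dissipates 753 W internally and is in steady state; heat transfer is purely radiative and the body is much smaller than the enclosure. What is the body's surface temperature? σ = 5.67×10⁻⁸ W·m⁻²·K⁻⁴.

T ≈ 1590 K

For a small grey body in a large enclosure, net radiated power = εσA(T⁴ − T_w⁴).
Steady state: P = εσA(T⁴ − T_w⁴) with A = 4πr² = 0.009852 m².
T⁴ = P/(εσA) + T_w⁴ = 753/(0.87·5.67×10⁻⁸·0.009852) + (1480)⁴
    = 1.549×10¹² + 4.798×10¹² = 6.347×10¹² K⁴.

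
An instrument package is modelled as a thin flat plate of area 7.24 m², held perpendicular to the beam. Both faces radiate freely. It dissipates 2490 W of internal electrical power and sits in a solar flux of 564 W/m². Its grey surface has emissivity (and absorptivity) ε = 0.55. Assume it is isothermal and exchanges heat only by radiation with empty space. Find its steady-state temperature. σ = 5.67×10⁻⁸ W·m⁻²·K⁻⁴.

At steady state, absorbed solar power + internal power = radiated power.
Absorbed: α·S·A_cross = 0.55·564·7.240 = 2246 W (cross-section A).
Total input = 2246 + 2490 = 4736 W.
Radiated: εσ·A_surf·T⁴ with A_surf = 2A = 14.48 m².
T⁴ = 4736/(0.55·5.67×10⁻⁸·14.48) = 1.049×10¹⁰ K⁴.

T ≈ 320 K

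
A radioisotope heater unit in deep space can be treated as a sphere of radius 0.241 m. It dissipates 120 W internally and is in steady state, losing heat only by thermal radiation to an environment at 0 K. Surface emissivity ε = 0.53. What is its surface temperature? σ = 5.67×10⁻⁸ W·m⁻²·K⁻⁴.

T ≈ 272 K

Steady state: internal power = radiated power, P = εσA T⁴.
Radiating area A = 4πr² = 0.7299 m².
T⁴ = P/(εσA) = 120/(0.53·5.67×10⁻⁸·0.7299) = 5.471×10⁹ K⁴.
T = (5.471×10⁹)^(1/4).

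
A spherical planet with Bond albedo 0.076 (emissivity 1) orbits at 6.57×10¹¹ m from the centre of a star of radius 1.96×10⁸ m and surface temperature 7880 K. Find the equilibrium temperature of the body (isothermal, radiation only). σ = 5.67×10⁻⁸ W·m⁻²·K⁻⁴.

T ≈ 94.4 K

The star's surface emits σT_*⁴; at distance d the flux is S = σT_*⁴(R_*/d)².
S = 5.67×10⁻⁸·(7880)⁴·(1.96×10⁸/6.57×10¹¹)² = 19.46 W/m².
For an isothermal sphere T⁴ = (1−a)S/(4σ) = 7.927×10⁷ K⁴.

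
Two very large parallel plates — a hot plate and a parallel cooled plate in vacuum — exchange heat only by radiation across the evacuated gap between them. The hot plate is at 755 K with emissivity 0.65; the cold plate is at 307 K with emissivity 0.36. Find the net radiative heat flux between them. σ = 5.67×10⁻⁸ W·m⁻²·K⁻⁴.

For two infinite grey parallel plates, q = σ(T₁⁴ − T₂⁴)/(1/ε₁ + 1/ε₂ − 1).
T₁⁴ − T₂⁴ = 3.249×10¹¹ − 8.883×10⁹ = 3.160×10¹¹ K⁴.
1/ε₁ + 1/ε₂ − 1 = 1.538 + 2.778 − 1 = 3.316.
q = 5.67×10⁻⁸ × 3.160×10¹¹ / 3.316.

q ≈ 5400 W/m²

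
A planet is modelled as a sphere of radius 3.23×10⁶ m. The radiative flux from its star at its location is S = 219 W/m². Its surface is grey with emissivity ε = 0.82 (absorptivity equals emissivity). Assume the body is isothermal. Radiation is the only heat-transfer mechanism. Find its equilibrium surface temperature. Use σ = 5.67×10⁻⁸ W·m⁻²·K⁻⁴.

At equilibrium, absorbed power = emitted power.
Absorbing cross-section = πr² = 3.278×10¹³ m²; emitting surface = 4πr² = 1.311×10¹⁴ m² (ratio 4).
εS·A_cross = εσ·A_surf·T⁴  ⇒  T⁴ = S/(4σ)   (ε cancels).
T⁴ = 219/(4·5.67×10⁻⁸) = 9.656×10⁸ K⁴.
T = (9.656×10⁸)^(1/4).

T ≈ 176 K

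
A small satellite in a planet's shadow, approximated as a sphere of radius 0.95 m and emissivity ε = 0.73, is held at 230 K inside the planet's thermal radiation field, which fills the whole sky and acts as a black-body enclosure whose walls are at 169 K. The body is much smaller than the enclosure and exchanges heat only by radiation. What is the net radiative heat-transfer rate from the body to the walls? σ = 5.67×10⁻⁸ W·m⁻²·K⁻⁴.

For a small grey body in a large enclosure: P_net = εσA(T_body⁴ − T_wall⁴).
A = 4πr² = 11.34 m²; T_body⁴ − T_wall⁴ = 2.798×10⁹ − 8.157×10⁸ = 1.983×10⁹ K⁴.
|P_net| = 0.73·5.67×10⁻⁸·11.34·1.983×10⁹.

P_net ≈ 931 W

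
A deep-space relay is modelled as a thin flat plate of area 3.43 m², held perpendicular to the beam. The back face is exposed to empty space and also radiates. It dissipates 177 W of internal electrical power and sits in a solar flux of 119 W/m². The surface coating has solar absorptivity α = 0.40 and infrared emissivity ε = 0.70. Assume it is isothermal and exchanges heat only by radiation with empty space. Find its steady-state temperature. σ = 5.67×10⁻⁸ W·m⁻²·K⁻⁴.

T ≈ 188 K

At steady state, absorbed solar power + internal power = radiated power.
Absorbed: α·S·A_cross = 0.40·119·3.430 = 163.3 W (cross-section A).
Total input = 163.3 + 177 = 340.3 W.
Radiated: εσ·A_surf·T⁴ with A_surf = 2A = 6.860 m².
T⁴ = 340.3/(0.70·5.67×10⁻⁸·6.860) = 1.250×10⁹ K⁴.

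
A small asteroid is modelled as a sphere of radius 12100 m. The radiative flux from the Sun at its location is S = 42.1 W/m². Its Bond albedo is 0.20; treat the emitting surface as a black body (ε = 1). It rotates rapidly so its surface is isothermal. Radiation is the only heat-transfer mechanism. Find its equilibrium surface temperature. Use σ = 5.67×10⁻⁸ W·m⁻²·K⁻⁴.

T ≈ 110 K

At equilibrium, absorbed power = emitted power.
Absorbing cross-section = πr² = 4.600×10⁸ m²; emitting surface = 4πr² = 1.840×10⁹ m² (ratio 4).
(1−a)S·A_cross = εσ·A_surf·T⁴  ⇒  T⁴ = (1−a)S/(4σ).
T⁴ = 0.800·42.1/(4·5.67×10⁻⁸) = 1.485×10⁸ K⁴.
T = (1.485×10⁸)^(1/4).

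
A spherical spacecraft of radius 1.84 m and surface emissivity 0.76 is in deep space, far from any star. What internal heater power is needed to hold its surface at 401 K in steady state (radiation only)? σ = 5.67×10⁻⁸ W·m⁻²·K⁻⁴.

P ≈ 47400 W

P = εσ·4πr²·T⁴.
4πr² = 42.54 m²; T⁴ = 2.586×10¹⁰ K⁴.
P = 0.76·5.67×10⁻⁸·42.54·2.586×10¹⁰.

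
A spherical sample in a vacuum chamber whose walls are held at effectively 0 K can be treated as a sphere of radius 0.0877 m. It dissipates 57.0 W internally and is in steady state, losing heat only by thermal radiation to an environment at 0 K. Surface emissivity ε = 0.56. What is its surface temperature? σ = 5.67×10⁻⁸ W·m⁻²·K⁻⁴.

Steady state: internal power = radiated power, P = εσA T⁴.
Radiating area A = 4πr² = 0.09665 m².
T⁴ = P/(εσA) = 57.0/(0.56·5.67×10⁻⁸·0.09665) = 1.857×10¹⁰ K⁴.
T = (1.857×10¹⁰)^(1/4).

T ≈ 369 K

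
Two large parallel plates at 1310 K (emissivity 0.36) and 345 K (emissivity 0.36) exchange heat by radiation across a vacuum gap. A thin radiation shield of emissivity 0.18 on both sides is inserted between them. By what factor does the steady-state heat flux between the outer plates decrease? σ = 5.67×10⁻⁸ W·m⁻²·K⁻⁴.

Without shield: q₀ = σΔ(T⁴)/(1/ε₁+1/ε₂−1) with denominator 4.556.
With shield the two gaps are in series; the resistances add: (1/ε₁+1/ε_s−1)+(1/ε_s+1/ε₂−1) = 7.333+7.333 = 14.67.
Heat-flux ratio q₀/q = 14.67/4.556.

factor ≈ 3.22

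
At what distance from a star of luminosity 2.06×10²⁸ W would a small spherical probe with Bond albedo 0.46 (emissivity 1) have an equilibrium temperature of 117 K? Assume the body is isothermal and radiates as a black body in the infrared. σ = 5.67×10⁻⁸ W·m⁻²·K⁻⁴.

For an isothermal black-emitting sphere, (1−a)S·πr² = σ·4πr²·T⁴ ⇒ S = 4σT⁴/(1−a).
S = 4·5.67×10⁻⁸·(117)⁴/0.540 = 78.70 W/m².
Flux falls as S = L/(4πd²), so d = √(L/(4πS)) = √(2.06×10²⁸/(4π·78.70)).

d ≈ 4.56×10¹² m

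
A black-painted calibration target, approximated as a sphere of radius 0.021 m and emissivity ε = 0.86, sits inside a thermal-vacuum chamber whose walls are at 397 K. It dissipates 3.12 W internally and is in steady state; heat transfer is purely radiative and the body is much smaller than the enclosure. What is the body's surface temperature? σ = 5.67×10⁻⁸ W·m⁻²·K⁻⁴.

T ≈ 437 K

For a small grey body in a large enclosure, net radiated power = εσA(T⁴ − T_w⁴).
Steady state: P = εσA(T⁴ − T_w⁴) with A = 4πr² = 0.005542 m².
T⁴ = P/(εσA) + T_w⁴ = 3.12/(0.86·5.67×10⁻⁸·0.005542) + (397)⁴
    = 1.155×10¹⁰ + 2.484×10¹⁰ = 3.639×10¹⁰ K⁴.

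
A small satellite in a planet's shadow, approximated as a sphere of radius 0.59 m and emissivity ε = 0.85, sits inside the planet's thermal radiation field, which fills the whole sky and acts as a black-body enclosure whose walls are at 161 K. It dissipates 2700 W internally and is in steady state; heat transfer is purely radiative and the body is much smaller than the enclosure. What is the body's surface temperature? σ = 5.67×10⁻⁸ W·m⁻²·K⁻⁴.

For a small grey body in a large enclosure, net radiated power = εσA(T⁴ − T_w⁴).
Steady state: P = εσA(T⁴ − T_w⁴) with A = 4πr² = 4.374 m².
T⁴ = P/(εσA) + T_w⁴ = 2700/(0.85·5.67×10⁻⁸·4.374) + (161)⁴
    = 1.281×10¹⁰ + 6.719×10⁸ = 1.348×10¹⁰ K⁴.

T ≈ 341 K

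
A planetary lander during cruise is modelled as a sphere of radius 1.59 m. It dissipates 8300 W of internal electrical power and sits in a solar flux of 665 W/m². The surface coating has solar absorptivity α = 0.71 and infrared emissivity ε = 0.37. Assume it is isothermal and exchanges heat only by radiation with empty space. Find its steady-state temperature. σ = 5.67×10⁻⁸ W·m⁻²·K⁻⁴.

T ≈ 367 K

At steady state, absorbed solar power + internal power = radiated power.
Absorbed: α·S·A_cross = 0.71·665·7.942 = 3750 W (cross-section πr²).
Total input = 3750 + 8300 = 12050 W.
Radiated: εσ·A_surf·T⁴ with A_surf = 4πr² = 31.77 m².
T⁴ = 12050/(0.37·5.67×10⁻⁸·31.77) = 1.808×10¹⁰ K⁴.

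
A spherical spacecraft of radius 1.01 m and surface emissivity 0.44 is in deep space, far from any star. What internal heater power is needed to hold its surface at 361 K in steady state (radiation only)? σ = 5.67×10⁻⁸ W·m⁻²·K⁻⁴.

P ≈ 5430 W

P = εσ·4πr²·T⁴.
4πr² = 12.82 m²; T⁴ = 1.698×10¹⁰ K⁴.
P = 0.44·5.67×10⁻⁸·12.82·1.698×10¹⁰.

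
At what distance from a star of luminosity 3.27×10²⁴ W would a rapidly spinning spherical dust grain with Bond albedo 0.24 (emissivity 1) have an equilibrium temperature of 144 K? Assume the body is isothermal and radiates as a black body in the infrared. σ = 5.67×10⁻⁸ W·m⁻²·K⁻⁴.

For an isothermal black-emitting sphere, (1−a)S·πr² = σ·4πr²·T⁴ ⇒ S = 4σT⁴/(1−a).
S = 4·5.67×10⁻⁸·(144)⁴/0.760 = 128.3 W/m².
Flux falls as S = L/(4πd²), so d = √(L/(4πS)) = √(3.27×10²⁴/(4π·128.3)).

d ≈ 4.50×10¹⁰ m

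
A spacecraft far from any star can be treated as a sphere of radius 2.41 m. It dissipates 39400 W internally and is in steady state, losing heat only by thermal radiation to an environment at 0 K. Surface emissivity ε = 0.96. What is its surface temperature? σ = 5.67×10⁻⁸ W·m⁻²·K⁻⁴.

T ≈ 316 K

Steady state: internal power = radiated power, P = εσA T⁴.
Radiating area A = 4πr² = 72.99 m².
T⁴ = P/(εσA) = 39400/(0.96·5.67×10⁻⁸·72.99) = 9.917×10⁹ K⁴.
T = (9.917×10⁹)^(1/4).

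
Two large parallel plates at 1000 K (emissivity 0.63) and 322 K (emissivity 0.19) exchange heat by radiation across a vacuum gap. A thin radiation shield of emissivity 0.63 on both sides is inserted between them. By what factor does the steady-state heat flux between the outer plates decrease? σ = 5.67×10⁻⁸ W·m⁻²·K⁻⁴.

factor ≈ 1.37

Without shield: q₀ = σΔ(T⁴)/(1/ε₁+1/ε₂−1) with denominator 5.850.
With shield the two gaps are in series; the resistances add: (1/ε₁+1/ε_s−1)+(1/ε_s+1/ε₂−1) = 2.175+5.850 = 8.025.
Heat-flux ratio q₀/q = 8.025/5.850.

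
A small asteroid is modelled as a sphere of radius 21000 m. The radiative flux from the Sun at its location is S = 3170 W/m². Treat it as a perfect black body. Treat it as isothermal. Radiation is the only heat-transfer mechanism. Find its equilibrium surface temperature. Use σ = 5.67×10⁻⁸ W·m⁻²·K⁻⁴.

T ≈ 344 K

At equilibrium, absorbed power = emitted power.
Absorbing cross-section = πr² = 1.385×10⁹ m²; emitting surface = 4πr² = 5.542×10⁹ m² (ratio 4).
S·A_cross = εσ·A_surf·T⁴  ⇒  T⁴ = S/(4σ).
T⁴ = 1.00·3170/(4·5.67×10⁻⁸) = 1.398×10¹⁰ K⁴.
T = (1.398×10¹⁰)^(1/4).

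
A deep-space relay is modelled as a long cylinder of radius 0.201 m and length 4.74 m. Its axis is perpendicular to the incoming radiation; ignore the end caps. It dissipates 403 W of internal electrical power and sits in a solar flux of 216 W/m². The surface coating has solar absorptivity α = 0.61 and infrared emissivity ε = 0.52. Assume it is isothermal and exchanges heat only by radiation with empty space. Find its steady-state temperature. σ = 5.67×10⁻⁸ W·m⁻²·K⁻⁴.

At steady state, absorbed solar power + internal power = radiated power.
Absorbed: α·S·A_cross = 0.61·216·1.905 = 251.1 W (cross-section 2rL).
Total input = 251.1 + 403 = 654.1 W.
Radiated: εσ·A_surf·T⁴ with A_surf = 2πrL = 5.986 m².
T⁴ = 654.1/(0.52·5.67×10⁻⁸·5.986) = 3.706×10⁹ K⁴.

T ≈ 247 K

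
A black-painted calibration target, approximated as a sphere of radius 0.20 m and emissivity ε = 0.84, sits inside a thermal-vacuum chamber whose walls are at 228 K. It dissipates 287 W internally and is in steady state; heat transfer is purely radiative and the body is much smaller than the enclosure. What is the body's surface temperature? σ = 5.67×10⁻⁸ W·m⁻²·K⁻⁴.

For a small grey body in a large enclosure, net radiated power = εσA(T⁴ − T_w⁴).
Steady state: P = εσA(T⁴ − T_w⁴) with A = 4πr² = 0.5027 m².
T⁴ = P/(εσA) + T_w⁴ = 287/(0.84·5.67×10⁻⁸·0.5027) + (228)⁴
    = 1.199×10¹⁰ + 2.702×10⁹ = 1.469×10¹⁰ K⁴.

T ≈ 348 K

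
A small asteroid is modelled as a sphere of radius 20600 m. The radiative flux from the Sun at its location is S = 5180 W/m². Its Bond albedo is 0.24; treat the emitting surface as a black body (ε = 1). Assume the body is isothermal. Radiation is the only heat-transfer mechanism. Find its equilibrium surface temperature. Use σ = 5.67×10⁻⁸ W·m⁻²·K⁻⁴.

At equilibrium, absorbed power = emitted power.
Absorbing cross-section = πr² = 1.333×10⁹ m²; emitting surface = 4πr² = 5.333×10⁹ m² (ratio 4).
(1−a)S·A_cross = εσ·A_surf·T⁴  ⇒  T⁴ = (1−a)S/(4σ).
T⁴ = 0.760·5180/(4·5.67×10⁻⁸) = 1.736×10¹⁰ K⁴.
T = (1.736×10¹⁰)^(1/4).

T ≈ 363 K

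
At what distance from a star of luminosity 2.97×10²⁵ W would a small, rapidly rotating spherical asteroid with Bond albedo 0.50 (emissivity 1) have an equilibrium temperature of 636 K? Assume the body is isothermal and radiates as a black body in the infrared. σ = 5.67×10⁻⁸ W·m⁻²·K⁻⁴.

For an isothermal black-emitting sphere, (1−a)S·πr² = σ·4πr²·T⁴ ⇒ S = 4σT⁴/(1−a).
S = 4·5.67×10⁻⁸·(636)⁴/0.500 = 74220 W/m².
Flux falls as S = L/(4πd²), so d = √(L/(4πS)) = √(2.97×10²⁵/(4π·74220)).

d ≈ 5.64×10⁹ m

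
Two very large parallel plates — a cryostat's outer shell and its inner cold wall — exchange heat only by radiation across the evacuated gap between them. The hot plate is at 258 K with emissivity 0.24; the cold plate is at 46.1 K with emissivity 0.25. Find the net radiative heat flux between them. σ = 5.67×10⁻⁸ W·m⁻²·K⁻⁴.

q ≈ 35.0 W/m²

For two infinite grey parallel plates, q = σ(T₁⁴ − T₂⁴)/(1/ε₁ + 1/ε₂ − 1).
T₁⁴ − T₂⁴ = 4.431×10⁹ − 4.517×10⁶ = 4.426×10⁹ K⁴.
1/ε₁ + 1/ε₂ − 1 = 4.167 + 4.000 − 1 = 7.167.
q = 5.67×10⁻⁸ × 4.426×10⁹ / 7.167.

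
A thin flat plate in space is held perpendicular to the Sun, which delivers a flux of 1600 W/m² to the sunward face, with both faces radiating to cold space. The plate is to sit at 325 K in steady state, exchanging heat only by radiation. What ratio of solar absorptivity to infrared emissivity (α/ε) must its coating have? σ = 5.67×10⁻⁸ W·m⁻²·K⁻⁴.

Balance: αS·A = εσ·2A·T⁴ ⇒ α/ε = 2σT⁴/S.
α/ε = 2·5.67×10⁻⁸·(325)⁴/1600 = 2·5.67×10⁻⁸·1.116×10¹⁰/1600.

α/ε ≈ 0.791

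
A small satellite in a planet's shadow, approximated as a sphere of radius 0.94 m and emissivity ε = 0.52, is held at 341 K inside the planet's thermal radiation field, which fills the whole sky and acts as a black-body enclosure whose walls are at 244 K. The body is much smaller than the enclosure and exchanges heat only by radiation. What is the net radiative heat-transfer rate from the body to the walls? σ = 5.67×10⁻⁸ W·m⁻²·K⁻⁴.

For a small grey body in a large enclosure: P_net = εσA(T_body⁴ − T_wall⁴).
A = 4πr² = 11.10 m²; T_body⁴ − T_wall⁴ = 1.352×10¹⁰ − 3.545×10⁹ = 9.977×10⁹ K⁴.
|P_net| = 0.52·5.67×10⁻⁸·11.10·9.977×10⁹.

P_net ≈ 3270 W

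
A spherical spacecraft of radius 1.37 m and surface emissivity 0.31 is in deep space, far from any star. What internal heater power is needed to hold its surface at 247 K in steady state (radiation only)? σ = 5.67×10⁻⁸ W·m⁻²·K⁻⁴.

P ≈ 1540 W

P = εσ·4πr²·T⁴.
4πr² = 23.59 m²; T⁴ = 3.722×10⁹ K⁴.
P = 0.31·5.67×10⁻⁸·23.59·3.722×10⁹.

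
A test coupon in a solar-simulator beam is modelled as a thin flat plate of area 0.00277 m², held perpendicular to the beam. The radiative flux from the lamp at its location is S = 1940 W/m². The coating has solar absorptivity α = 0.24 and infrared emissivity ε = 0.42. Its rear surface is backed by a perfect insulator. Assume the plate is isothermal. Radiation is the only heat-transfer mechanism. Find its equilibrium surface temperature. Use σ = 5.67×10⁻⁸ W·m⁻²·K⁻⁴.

At equilibrium, absorbed power = emitted power.
Absorbing cross-section = A = 0.002770 m²; emitting surface = A = 0.002770 m² (ratio 1).
αS·A_cross = εσ·A_surf·T⁴  ⇒  T⁴ = αS/(ε·1σ).
T⁴ = 0.240·1940/(0.42·1·5.67×10⁻⁸) = 1.955×10¹⁰ K⁴.
T = (1.955×10¹⁰)^(1/4).

T ≈ 374 K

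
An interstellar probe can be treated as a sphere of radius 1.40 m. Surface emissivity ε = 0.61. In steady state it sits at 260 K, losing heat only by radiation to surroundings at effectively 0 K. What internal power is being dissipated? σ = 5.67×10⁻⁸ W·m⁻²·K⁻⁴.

P ≈ 3890 W

Steady state: P = εσA T⁴.
A = 4πr² = 24.63 m²; T⁴ = (260)⁴ = 4.570×10⁹ K⁴.
P = 0.61 × 5.67×10⁻⁸ × 24.63 × 4.570×10⁹.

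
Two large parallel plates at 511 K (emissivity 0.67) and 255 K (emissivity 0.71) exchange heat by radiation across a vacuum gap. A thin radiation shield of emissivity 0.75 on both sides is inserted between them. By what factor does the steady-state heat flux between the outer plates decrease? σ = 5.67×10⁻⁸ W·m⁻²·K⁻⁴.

Without shield: q₀ = σΔ(T⁴)/(1/ε₁+1/ε₂−1) with denominator 1.901.
With shield the two gaps are in series; the resistances add: (1/ε₁+1/ε_s−1)+(1/ε_s+1/ε₂−1) = 1.826+1.742 = 3.568.
Heat-flux ratio q₀/q = 3.568/1.901.

factor ≈ 1.88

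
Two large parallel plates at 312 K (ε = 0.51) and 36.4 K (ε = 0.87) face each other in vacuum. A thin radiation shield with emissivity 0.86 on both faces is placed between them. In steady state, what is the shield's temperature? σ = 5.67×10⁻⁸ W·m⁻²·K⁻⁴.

In steady state the net flux on the hot side equals that on the cold side.
σ(T₁⁴−T_s⁴)/D₁ = σ(T_s⁴−T₂⁴)/D₂, with D₁ = 1/ε₁+1/ε_s−1 = 2.124, D₂ = 1/ε_s+1/ε₂−1 = 1.312.
Solve for T_s⁴: T_s⁴ = (D₂·T₁⁴ + D₁·T₂⁴)/(D₁+D₂) = 3.620×10⁹ K⁴.

T_s ≈ 245 K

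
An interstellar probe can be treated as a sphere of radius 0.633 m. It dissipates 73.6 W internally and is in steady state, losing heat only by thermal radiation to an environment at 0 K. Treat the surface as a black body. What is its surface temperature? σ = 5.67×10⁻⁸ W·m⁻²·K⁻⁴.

Steady state: internal power = radiated power, P = εσA T⁴.
Radiating area A = 4πr² = 5.035 m².
T⁴ = P/(εσA) = 73.6/(1.0·5.67×10⁻⁸·5.035) = 2.578×10⁸ K⁴.
T = (2.578×10⁸)^(1/4).

T ≈ 127 K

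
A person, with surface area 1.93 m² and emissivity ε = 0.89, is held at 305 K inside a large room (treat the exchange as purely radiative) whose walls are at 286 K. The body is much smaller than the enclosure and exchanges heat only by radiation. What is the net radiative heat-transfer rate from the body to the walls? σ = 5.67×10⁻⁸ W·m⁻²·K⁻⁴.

For a small grey body in a large enclosure: P_net = εσA(T_body⁴ − T_wall⁴).
A = 1.93 m²; T_body⁴ − T_wall⁴ = 8.654×10⁹ − 6.691×10⁹ = 1.963×10⁹ K⁴.
|P_net| = 0.89·5.67×10⁻⁸·1.930·1.963×10⁹.

P_net ≈ 191 W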